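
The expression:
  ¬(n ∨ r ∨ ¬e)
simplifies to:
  e ∧ ¬n ∧ ¬r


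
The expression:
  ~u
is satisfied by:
  {u: False}


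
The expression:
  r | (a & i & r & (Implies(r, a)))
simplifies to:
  r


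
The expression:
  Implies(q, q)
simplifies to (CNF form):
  True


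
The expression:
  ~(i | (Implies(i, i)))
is never true.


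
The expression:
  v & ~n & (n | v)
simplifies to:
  v & ~n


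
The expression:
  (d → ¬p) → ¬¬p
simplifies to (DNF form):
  p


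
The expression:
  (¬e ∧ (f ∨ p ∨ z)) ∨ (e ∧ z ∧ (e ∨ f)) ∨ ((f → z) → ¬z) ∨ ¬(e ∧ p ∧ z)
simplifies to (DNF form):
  True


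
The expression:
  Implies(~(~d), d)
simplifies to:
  True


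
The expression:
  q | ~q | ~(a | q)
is always true.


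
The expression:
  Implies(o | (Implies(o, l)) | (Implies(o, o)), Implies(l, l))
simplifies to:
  True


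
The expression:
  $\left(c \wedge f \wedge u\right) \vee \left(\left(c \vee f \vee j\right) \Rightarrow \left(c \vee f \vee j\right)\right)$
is always true.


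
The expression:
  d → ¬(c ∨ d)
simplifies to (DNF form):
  ¬d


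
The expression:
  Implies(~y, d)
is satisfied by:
  {y: True, d: True}
  {y: True, d: False}
  {d: True, y: False}


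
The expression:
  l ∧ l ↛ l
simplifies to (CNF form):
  False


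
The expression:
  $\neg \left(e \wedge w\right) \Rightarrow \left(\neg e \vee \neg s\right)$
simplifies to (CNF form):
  $w \vee \neg e \vee \neg s$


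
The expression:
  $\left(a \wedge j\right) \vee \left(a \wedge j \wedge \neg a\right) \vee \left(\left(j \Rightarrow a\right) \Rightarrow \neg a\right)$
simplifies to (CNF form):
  $j \vee \neg a$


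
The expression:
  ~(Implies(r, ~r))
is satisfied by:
  {r: True}


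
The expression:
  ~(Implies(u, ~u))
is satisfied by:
  {u: True}


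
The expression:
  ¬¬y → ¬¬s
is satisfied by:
  {s: True, y: False}
  {y: False, s: False}
  {y: True, s: True}


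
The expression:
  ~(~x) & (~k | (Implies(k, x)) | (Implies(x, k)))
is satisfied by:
  {x: True}


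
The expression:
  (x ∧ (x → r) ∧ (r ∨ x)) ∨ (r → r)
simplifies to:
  True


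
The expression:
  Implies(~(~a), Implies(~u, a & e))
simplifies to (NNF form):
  e | u | ~a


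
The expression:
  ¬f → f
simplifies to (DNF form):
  f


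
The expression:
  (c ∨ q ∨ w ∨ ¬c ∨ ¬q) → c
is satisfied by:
  {c: True}


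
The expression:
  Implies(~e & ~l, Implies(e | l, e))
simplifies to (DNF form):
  True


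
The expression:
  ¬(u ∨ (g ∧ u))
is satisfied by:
  {u: False}


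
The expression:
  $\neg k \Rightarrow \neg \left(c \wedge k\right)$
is always true.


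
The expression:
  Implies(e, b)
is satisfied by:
  {b: True, e: False}
  {e: False, b: False}
  {e: True, b: True}


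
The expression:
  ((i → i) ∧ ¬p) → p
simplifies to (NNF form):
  p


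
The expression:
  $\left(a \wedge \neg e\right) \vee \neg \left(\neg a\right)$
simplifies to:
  $a$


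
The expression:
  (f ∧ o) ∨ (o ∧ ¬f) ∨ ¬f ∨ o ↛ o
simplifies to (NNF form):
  o ∨ ¬f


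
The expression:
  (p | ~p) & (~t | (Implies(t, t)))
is always true.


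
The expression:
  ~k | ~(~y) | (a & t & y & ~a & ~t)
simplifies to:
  y | ~k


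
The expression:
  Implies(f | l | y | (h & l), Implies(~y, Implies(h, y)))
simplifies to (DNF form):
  y | ~h | (~f & ~l)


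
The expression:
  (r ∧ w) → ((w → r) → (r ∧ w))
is always true.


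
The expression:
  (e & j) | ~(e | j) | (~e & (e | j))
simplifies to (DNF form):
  j | ~e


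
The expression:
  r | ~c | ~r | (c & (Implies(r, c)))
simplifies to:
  True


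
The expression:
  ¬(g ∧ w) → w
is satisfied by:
  {w: True}


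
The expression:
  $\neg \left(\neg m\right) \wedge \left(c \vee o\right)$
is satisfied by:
  {m: True, o: True, c: True}
  {m: True, o: True, c: False}
  {m: True, c: True, o: False}


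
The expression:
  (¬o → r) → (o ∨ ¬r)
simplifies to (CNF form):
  o ∨ ¬r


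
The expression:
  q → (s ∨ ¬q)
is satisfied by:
  {s: True, q: False}
  {q: False, s: False}
  {q: True, s: True}


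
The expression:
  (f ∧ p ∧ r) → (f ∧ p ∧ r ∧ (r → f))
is always true.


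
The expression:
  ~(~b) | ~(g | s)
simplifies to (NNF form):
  b | (~g & ~s)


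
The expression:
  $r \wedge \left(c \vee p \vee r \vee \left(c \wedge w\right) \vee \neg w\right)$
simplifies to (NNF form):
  $r$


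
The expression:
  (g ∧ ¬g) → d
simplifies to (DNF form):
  True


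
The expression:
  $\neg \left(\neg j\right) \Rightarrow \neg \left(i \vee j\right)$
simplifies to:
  $\neg j$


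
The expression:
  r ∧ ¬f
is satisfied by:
  {r: True, f: False}


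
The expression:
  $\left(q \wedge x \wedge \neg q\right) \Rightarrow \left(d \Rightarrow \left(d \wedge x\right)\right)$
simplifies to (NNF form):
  $\text{True}$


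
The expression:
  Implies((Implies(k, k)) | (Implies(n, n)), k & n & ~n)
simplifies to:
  False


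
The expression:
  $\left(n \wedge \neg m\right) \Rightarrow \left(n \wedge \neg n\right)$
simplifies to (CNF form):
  $m \vee \neg n$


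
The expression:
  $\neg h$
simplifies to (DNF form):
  $\neg h$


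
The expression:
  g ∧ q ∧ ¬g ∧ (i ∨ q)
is never true.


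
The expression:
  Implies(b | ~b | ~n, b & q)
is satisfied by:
  {b: True, q: True}


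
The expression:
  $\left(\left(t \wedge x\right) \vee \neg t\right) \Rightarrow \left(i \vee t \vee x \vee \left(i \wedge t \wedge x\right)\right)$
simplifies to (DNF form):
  $i \vee t \vee x$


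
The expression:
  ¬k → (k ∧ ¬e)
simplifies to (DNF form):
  k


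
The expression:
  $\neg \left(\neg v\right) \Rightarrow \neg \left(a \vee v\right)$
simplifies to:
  $\neg v$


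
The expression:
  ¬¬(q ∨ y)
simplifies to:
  q ∨ y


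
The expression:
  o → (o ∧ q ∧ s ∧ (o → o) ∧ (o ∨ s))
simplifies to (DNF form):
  (q ∧ s) ∨ ¬o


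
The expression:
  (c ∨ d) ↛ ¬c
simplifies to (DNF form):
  c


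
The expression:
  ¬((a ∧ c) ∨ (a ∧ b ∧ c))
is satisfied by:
  {c: False, a: False}
  {a: True, c: False}
  {c: True, a: False}


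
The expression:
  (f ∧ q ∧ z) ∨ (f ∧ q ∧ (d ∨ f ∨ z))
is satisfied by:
  {f: True, q: True}


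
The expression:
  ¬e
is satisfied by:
  {e: False}


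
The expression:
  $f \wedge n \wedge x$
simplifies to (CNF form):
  $f \wedge n \wedge x$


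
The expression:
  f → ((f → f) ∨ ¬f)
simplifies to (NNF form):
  True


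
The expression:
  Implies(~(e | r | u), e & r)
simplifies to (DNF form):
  e | r | u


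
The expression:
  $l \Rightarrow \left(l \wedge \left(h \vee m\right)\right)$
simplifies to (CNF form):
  $h \vee m \vee \neg l$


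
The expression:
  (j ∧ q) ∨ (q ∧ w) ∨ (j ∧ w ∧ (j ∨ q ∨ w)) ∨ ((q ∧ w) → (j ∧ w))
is always true.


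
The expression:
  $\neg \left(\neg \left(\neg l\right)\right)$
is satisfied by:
  {l: False}


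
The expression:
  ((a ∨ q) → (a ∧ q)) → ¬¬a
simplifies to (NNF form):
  a ∨ q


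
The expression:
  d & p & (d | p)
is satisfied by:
  {p: True, d: True}


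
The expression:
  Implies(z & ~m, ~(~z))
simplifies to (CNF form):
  True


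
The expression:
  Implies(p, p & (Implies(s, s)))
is always true.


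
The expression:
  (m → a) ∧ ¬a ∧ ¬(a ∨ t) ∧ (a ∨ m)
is never true.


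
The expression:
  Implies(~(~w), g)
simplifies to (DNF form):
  g | ~w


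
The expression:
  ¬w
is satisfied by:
  {w: False}


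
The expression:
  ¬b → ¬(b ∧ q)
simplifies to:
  True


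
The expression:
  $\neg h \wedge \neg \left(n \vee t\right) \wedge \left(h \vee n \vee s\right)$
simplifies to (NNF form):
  $s \wedge \neg h \wedge \neg n \wedge \neg t$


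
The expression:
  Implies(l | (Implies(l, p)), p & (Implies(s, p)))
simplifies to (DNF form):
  p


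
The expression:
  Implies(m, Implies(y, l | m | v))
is always true.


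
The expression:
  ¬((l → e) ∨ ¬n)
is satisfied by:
  {n: True, l: True, e: False}


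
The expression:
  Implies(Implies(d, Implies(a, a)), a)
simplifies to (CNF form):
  a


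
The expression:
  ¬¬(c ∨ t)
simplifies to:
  c ∨ t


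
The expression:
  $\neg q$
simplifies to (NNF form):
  $\neg q$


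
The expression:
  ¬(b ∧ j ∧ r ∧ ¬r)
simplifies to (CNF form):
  True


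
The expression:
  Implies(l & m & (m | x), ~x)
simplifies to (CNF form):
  ~l | ~m | ~x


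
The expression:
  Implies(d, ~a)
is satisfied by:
  {d: False, a: False}
  {a: True, d: False}
  {d: True, a: False}


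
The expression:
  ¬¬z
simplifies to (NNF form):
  z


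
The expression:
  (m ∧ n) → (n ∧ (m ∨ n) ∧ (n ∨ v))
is always true.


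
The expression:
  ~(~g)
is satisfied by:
  {g: True}


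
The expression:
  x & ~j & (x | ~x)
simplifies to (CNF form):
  x & ~j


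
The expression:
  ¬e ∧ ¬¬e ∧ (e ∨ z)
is never true.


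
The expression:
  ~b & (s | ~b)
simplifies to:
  ~b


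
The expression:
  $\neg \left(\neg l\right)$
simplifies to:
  $l$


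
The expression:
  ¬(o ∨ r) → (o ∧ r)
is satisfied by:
  {r: True, o: True}
  {r: True, o: False}
  {o: True, r: False}


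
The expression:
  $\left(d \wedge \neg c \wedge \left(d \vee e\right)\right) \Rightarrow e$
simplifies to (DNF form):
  $c \vee e \vee \neg d$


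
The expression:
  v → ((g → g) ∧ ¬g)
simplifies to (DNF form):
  ¬g ∨ ¬v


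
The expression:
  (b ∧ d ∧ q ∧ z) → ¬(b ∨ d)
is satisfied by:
  {q: False, d: False, b: False, z: False}
  {z: True, q: False, d: False, b: False}
  {b: True, q: False, d: False, z: False}
  {z: True, b: True, q: False, d: False}
  {d: True, z: False, q: False, b: False}
  {z: True, d: True, q: False, b: False}
  {b: True, d: True, z: False, q: False}
  {z: True, b: True, d: True, q: False}
  {q: True, b: False, d: False, z: False}
  {z: True, q: True, b: False, d: False}
  {b: True, q: True, z: False, d: False}
  {z: True, b: True, q: True, d: False}
  {d: True, q: True, b: False, z: False}
  {z: True, d: True, q: True, b: False}
  {b: True, d: True, q: True, z: False}


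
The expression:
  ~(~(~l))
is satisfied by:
  {l: False}


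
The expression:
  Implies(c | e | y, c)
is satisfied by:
  {c: True, e: False, y: False}
  {y: True, c: True, e: False}
  {c: True, e: True, y: False}
  {y: True, c: True, e: True}
  {y: False, e: False, c: False}


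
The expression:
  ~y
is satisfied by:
  {y: False}


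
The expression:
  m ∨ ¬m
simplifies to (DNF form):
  True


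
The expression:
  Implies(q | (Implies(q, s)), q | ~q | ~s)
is always true.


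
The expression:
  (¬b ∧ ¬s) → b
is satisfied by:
  {b: True, s: True}
  {b: True, s: False}
  {s: True, b: False}


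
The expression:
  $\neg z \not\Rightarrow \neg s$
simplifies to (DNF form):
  $s \wedge \neg z$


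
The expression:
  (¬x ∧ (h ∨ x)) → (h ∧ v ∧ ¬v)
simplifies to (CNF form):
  x ∨ ¬h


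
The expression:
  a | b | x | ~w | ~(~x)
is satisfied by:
  {a: True, b: True, x: True, w: False}
  {a: True, b: True, x: False, w: False}
  {a: True, x: True, b: False, w: False}
  {a: True, x: False, b: False, w: False}
  {b: True, x: True, a: False, w: False}
  {b: True, a: False, x: False, w: False}
  {b: False, x: True, a: False, w: False}
  {b: False, a: False, x: False, w: False}
  {a: True, w: True, b: True, x: True}
  {a: True, w: True, b: True, x: False}
  {a: True, w: True, x: True, b: False}
  {a: True, w: True, x: False, b: False}
  {w: True, b: True, x: True, a: False}
  {w: True, b: True, x: False, a: False}
  {w: True, x: True, b: False, a: False}


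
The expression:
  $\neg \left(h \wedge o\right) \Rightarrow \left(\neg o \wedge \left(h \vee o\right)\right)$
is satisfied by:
  {h: True}


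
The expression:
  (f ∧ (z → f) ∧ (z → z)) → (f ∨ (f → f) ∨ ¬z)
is always true.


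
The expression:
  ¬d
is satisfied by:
  {d: False}


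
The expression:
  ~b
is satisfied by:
  {b: False}


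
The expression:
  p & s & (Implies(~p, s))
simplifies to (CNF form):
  p & s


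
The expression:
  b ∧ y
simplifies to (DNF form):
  b ∧ y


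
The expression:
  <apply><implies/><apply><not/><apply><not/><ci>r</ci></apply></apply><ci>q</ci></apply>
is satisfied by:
  {q: True, r: False}
  {r: False, q: False}
  {r: True, q: True}


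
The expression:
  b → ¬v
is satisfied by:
  {v: False, b: False}
  {b: True, v: False}
  {v: True, b: False}


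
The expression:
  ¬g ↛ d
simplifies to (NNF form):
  d ∨ ¬g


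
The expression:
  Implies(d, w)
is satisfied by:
  {w: True, d: False}
  {d: False, w: False}
  {d: True, w: True}


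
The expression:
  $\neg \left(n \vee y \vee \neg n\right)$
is never true.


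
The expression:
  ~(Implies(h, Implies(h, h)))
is never true.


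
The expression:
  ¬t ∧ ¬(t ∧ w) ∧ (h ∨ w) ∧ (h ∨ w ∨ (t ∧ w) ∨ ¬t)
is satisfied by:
  {h: True, w: True, t: False}
  {h: True, t: False, w: False}
  {w: True, t: False, h: False}


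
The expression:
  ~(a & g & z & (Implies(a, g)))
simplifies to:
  ~a | ~g | ~z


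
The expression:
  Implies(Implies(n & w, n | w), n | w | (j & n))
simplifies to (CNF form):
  n | w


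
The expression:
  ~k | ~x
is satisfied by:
  {k: False, x: False}
  {x: True, k: False}
  {k: True, x: False}


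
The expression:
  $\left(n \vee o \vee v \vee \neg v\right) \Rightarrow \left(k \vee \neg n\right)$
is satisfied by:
  {k: True, n: False}
  {n: False, k: False}
  {n: True, k: True}


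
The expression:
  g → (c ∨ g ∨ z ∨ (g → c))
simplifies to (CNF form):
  True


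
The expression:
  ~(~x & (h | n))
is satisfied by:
  {x: True, n: False, h: False}
  {x: True, h: True, n: False}
  {x: True, n: True, h: False}
  {x: True, h: True, n: True}
  {h: False, n: False, x: False}


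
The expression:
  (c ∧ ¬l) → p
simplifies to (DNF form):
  l ∨ p ∨ ¬c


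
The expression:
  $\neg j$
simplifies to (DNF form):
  $\neg j$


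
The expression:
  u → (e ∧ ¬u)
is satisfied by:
  {u: False}


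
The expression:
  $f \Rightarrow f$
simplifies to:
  $\text{True}$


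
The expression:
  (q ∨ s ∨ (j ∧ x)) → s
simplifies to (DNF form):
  s ∨ (¬j ∧ ¬q) ∨ (¬q ∧ ¬x)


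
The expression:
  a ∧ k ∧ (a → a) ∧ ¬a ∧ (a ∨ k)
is never true.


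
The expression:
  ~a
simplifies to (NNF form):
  ~a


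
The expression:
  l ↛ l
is never true.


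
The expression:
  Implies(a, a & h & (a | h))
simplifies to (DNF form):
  h | ~a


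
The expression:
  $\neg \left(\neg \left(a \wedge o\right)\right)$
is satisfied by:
  {a: True, o: True}


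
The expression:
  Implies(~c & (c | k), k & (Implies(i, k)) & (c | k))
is always true.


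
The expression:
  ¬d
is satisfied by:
  {d: False}


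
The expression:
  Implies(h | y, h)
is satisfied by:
  {h: True, y: False}
  {y: False, h: False}
  {y: True, h: True}


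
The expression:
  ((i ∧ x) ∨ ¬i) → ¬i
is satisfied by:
  {x: False, i: False}
  {i: True, x: False}
  {x: True, i: False}


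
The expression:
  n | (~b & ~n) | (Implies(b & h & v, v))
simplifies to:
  True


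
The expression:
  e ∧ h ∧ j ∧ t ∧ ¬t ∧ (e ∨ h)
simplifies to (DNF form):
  False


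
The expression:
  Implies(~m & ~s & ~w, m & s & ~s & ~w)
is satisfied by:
  {s: True, m: True, w: True}
  {s: True, m: True, w: False}
  {s: True, w: True, m: False}
  {s: True, w: False, m: False}
  {m: True, w: True, s: False}
  {m: True, w: False, s: False}
  {w: True, m: False, s: False}


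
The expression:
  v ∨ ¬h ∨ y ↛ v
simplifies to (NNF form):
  v ∨ y ∨ ¬h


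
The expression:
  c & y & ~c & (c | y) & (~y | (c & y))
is never true.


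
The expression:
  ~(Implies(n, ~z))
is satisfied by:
  {z: True, n: True}


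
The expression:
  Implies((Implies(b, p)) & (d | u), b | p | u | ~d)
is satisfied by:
  {b: True, u: True, p: True, d: False}
  {b: True, u: True, p: False, d: False}
  {b: True, p: True, u: False, d: False}
  {b: True, p: False, u: False, d: False}
  {u: True, p: True, b: False, d: False}
  {u: True, b: False, p: False, d: False}
  {u: False, p: True, b: False, d: False}
  {u: False, b: False, p: False, d: False}
  {b: True, d: True, u: True, p: True}
  {b: True, d: True, u: True, p: False}
  {b: True, d: True, p: True, u: False}
  {b: True, d: True, p: False, u: False}
  {d: True, u: True, p: True, b: False}
  {d: True, u: True, p: False, b: False}
  {d: True, p: True, u: False, b: False}


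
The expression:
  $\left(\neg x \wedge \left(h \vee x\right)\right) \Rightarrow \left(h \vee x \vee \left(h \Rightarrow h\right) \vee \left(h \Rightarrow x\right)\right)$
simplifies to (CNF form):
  $\text{True}$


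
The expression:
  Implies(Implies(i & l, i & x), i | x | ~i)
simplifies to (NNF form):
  True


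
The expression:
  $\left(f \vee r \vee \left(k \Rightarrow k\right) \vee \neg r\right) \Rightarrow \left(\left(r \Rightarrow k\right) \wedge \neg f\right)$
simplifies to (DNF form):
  $\left(k \wedge \neg f\right) \vee \left(\neg f \wedge \neg r\right)$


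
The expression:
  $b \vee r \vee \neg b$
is always true.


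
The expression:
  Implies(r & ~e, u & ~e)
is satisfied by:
  {e: True, u: True, r: False}
  {e: True, u: False, r: False}
  {u: True, e: False, r: False}
  {e: False, u: False, r: False}
  {r: True, e: True, u: True}
  {r: True, e: True, u: False}
  {r: True, u: True, e: False}


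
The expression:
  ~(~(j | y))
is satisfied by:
  {y: True, j: True}
  {y: True, j: False}
  {j: True, y: False}


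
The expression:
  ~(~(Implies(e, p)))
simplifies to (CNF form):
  p | ~e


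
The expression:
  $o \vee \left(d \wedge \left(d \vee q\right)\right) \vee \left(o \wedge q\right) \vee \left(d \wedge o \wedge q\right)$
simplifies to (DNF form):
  $d \vee o$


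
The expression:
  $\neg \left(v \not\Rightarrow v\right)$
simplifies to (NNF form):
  $\text{True}$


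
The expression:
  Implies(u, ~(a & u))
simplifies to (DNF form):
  ~a | ~u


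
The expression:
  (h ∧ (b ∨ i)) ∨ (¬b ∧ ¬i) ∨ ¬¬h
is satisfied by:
  {h: True, b: False, i: False}
  {i: True, h: True, b: False}
  {h: True, b: True, i: False}
  {i: True, h: True, b: True}
  {i: False, b: False, h: False}


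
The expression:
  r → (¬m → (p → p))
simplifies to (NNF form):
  True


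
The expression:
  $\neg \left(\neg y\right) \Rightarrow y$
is always true.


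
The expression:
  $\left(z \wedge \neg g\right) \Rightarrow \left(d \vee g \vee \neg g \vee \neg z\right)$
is always true.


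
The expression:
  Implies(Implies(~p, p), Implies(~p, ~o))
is always true.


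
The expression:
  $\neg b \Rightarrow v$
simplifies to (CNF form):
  $b \vee v$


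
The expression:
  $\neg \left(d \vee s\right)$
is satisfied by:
  {d: False, s: False}


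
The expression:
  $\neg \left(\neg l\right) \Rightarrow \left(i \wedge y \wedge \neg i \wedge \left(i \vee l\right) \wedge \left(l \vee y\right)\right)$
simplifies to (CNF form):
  $\neg l$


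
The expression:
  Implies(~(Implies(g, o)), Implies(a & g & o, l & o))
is always true.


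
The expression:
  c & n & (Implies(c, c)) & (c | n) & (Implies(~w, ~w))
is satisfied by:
  {c: True, n: True}


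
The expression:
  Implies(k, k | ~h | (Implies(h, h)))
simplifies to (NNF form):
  True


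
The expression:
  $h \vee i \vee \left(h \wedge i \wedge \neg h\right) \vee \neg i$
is always true.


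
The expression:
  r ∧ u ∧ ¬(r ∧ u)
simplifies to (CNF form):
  False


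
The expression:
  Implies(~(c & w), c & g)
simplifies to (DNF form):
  (c & g) | (c & w)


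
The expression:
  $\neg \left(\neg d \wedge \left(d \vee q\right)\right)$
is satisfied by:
  {d: True, q: False}
  {q: False, d: False}
  {q: True, d: True}


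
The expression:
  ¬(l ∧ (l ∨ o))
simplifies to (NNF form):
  ¬l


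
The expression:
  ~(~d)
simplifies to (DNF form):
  d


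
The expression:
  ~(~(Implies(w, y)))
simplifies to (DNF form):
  y | ~w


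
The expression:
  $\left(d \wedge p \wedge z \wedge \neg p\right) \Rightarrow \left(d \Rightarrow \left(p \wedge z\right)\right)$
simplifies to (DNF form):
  $\text{True}$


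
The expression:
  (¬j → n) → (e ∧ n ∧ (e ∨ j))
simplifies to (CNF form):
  (e ∨ ¬j) ∧ (e ∨ ¬n) ∧ (n ∨ ¬j) ∧ (n ∨ ¬n)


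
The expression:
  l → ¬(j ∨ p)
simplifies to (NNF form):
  (¬j ∧ ¬p) ∨ ¬l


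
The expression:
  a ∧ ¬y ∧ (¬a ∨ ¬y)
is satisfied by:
  {a: True, y: False}


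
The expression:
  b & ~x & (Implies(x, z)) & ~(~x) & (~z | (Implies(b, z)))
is never true.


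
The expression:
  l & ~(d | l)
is never true.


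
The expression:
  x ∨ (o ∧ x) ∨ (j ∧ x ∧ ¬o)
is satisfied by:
  {x: True}


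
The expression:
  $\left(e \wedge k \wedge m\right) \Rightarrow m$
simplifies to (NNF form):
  $\text{True}$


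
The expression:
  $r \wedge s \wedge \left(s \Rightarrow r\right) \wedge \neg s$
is never true.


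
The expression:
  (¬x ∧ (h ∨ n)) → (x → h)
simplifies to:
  True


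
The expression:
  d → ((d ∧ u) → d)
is always true.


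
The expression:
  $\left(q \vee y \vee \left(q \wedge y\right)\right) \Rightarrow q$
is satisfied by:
  {q: True, y: False}
  {y: False, q: False}
  {y: True, q: True}


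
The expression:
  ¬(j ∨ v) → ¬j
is always true.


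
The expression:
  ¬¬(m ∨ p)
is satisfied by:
  {m: True, p: True}
  {m: True, p: False}
  {p: True, m: False}


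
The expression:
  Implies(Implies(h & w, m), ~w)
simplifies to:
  ~w | (h & ~m)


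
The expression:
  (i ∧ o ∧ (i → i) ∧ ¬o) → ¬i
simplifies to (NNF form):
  True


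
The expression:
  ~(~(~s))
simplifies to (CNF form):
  ~s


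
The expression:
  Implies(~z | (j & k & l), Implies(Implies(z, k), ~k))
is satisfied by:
  {z: True, l: False, k: False, j: False}
  {j: True, z: True, l: False, k: False}
  {z: True, l: True, k: False, j: False}
  {j: True, z: True, l: True, k: False}
  {j: False, l: False, k: False, z: False}
  {j: True, l: False, k: False, z: False}
  {l: True, j: False, k: False, z: False}
  {j: True, l: True, k: False, z: False}
  {k: True, z: True, j: False, l: False}
  {j: True, k: True, z: True, l: False}
  {k: True, z: True, l: True, j: False}


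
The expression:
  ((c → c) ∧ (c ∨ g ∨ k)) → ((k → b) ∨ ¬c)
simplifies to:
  b ∨ ¬c ∨ ¬k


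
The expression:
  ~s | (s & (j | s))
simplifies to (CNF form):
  True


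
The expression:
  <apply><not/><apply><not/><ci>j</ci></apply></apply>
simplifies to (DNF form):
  <ci>j</ci>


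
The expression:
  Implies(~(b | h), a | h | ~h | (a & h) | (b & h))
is always true.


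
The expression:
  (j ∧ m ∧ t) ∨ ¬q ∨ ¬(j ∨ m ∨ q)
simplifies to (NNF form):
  (j ∧ m ∧ t) ∨ ¬q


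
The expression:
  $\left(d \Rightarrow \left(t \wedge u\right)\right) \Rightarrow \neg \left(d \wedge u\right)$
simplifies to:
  $\neg d \vee \neg t \vee \neg u$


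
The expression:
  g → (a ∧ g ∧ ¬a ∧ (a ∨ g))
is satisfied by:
  {g: False}


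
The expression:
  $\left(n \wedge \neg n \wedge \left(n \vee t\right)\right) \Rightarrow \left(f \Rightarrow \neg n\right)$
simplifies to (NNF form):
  $\text{True}$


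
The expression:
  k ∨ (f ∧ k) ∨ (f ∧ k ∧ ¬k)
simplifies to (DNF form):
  k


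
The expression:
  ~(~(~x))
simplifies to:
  ~x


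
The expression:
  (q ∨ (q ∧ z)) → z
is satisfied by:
  {z: True, q: False}
  {q: False, z: False}
  {q: True, z: True}


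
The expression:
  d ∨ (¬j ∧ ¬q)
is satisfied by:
  {d: True, q: False, j: False}
  {j: True, d: True, q: False}
  {d: True, q: True, j: False}
  {j: True, d: True, q: True}
  {j: False, q: False, d: False}


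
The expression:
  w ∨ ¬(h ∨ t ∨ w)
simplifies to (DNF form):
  w ∨ (¬h ∧ ¬t)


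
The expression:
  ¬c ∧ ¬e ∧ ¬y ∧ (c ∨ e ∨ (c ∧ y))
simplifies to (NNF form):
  False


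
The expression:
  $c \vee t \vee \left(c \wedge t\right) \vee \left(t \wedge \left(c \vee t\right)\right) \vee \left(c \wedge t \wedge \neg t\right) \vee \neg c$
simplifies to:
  $\text{True}$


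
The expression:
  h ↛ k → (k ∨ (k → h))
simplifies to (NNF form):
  True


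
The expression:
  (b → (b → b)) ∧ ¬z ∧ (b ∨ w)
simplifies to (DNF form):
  (b ∧ ¬z) ∨ (w ∧ ¬z)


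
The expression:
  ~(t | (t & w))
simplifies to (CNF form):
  ~t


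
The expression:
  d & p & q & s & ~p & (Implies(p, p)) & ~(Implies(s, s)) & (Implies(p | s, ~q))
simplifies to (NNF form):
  False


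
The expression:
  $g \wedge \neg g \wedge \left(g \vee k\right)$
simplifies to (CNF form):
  $\text{False}$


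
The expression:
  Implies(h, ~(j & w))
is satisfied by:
  {w: False, h: False, j: False}
  {j: True, w: False, h: False}
  {h: True, w: False, j: False}
  {j: True, h: True, w: False}
  {w: True, j: False, h: False}
  {j: True, w: True, h: False}
  {h: True, w: True, j: False}


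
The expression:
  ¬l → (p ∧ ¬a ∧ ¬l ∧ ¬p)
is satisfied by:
  {l: True}


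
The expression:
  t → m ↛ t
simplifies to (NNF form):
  ¬t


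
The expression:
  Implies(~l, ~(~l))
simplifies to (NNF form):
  l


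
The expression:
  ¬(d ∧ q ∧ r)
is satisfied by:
  {q: False, d: False, r: False}
  {r: True, q: False, d: False}
  {d: True, q: False, r: False}
  {r: True, d: True, q: False}
  {q: True, r: False, d: False}
  {r: True, q: True, d: False}
  {d: True, q: True, r: False}


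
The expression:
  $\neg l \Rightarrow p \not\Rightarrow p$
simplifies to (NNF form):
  $l$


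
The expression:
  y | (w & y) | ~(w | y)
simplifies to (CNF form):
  y | ~w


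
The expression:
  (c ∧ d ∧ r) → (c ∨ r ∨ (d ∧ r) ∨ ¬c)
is always true.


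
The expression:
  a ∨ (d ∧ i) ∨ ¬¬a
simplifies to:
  a ∨ (d ∧ i)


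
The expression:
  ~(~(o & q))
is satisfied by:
  {o: True, q: True}


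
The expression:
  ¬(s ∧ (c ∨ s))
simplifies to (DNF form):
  ¬s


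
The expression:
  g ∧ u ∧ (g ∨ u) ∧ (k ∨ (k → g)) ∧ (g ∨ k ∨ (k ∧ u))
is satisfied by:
  {u: True, g: True}


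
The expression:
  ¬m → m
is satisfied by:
  {m: True}


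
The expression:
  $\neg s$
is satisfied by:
  {s: False}


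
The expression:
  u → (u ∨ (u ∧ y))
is always true.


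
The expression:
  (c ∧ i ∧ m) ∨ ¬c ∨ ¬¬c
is always true.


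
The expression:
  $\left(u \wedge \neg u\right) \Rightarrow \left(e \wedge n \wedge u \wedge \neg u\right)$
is always true.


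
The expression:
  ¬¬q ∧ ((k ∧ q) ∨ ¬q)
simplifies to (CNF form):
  k ∧ q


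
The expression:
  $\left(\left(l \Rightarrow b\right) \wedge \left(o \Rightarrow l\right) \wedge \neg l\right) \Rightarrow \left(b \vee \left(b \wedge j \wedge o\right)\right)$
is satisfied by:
  {b: True, o: True, l: True}
  {b: True, o: True, l: False}
  {b: True, l: True, o: False}
  {b: True, l: False, o: False}
  {o: True, l: True, b: False}
  {o: True, l: False, b: False}
  {l: True, o: False, b: False}


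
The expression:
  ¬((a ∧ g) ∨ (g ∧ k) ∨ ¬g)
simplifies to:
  g ∧ ¬a ∧ ¬k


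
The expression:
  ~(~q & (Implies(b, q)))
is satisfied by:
  {b: True, q: True}
  {b: True, q: False}
  {q: True, b: False}


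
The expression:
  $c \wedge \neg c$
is never true.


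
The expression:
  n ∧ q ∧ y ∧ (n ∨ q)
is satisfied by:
  {n: True, y: True, q: True}


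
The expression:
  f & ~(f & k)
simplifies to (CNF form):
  f & ~k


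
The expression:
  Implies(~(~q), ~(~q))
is always true.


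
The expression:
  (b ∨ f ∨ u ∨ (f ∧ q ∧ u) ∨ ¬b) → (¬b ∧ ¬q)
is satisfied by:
  {q: False, b: False}


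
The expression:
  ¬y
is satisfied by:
  {y: False}


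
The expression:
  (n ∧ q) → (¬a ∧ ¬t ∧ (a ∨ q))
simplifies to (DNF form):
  (¬a ∧ ¬t) ∨ ¬n ∨ ¬q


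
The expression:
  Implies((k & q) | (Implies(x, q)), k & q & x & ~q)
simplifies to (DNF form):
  x & ~q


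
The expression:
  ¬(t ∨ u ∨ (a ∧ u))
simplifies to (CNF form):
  ¬t ∧ ¬u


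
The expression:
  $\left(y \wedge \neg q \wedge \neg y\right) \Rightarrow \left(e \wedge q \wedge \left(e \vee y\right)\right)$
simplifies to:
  $\text{True}$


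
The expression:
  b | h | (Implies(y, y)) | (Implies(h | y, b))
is always true.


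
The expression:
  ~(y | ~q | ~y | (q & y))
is never true.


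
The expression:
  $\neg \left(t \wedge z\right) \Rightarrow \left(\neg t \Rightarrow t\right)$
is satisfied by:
  {t: True}


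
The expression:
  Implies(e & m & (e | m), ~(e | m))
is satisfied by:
  {m: False, e: False}
  {e: True, m: False}
  {m: True, e: False}


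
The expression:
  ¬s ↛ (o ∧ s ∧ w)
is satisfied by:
  {s: False}


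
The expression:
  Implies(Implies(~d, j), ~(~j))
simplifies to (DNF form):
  j | ~d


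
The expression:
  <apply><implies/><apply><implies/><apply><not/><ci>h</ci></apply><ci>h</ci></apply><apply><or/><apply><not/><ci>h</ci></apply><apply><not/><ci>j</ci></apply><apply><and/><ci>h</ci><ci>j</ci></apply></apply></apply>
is always true.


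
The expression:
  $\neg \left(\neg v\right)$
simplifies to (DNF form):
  $v$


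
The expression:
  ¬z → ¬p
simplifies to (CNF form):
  z ∨ ¬p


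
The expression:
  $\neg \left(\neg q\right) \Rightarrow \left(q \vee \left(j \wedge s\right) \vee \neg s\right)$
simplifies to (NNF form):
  $\text{True}$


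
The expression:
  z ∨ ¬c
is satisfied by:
  {z: True, c: False}
  {c: False, z: False}
  {c: True, z: True}


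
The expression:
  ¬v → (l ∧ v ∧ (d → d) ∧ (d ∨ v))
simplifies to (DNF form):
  v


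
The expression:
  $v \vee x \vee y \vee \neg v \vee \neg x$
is always true.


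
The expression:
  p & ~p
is never true.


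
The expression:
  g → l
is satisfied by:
  {l: True, g: False}
  {g: False, l: False}
  {g: True, l: True}


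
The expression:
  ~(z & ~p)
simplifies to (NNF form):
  p | ~z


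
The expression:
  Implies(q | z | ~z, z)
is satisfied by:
  {z: True}


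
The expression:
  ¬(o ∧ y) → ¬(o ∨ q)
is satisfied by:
  {y: True, q: False, o: False}
  {y: False, q: False, o: False}
  {o: True, y: True, q: False}
  {o: True, q: True, y: True}


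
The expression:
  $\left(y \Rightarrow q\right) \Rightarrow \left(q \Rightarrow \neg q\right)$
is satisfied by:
  {q: False}


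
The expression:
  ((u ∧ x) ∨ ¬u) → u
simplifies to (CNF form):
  u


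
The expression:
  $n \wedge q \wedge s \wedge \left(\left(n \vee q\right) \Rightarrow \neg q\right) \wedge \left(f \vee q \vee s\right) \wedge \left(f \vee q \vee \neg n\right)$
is never true.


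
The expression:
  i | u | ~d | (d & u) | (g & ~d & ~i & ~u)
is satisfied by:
  {i: True, u: True, d: False}
  {i: True, u: False, d: False}
  {u: True, i: False, d: False}
  {i: False, u: False, d: False}
  {i: True, d: True, u: True}
  {i: True, d: True, u: False}
  {d: True, u: True, i: False}


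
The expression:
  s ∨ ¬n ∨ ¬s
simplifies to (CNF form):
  True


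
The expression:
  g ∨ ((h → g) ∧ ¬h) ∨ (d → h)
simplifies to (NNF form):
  True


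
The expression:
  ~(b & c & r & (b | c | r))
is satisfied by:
  {c: False, b: False, r: False}
  {r: True, c: False, b: False}
  {b: True, c: False, r: False}
  {r: True, b: True, c: False}
  {c: True, r: False, b: False}
  {r: True, c: True, b: False}
  {b: True, c: True, r: False}


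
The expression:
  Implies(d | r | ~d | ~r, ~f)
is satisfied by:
  {f: False}


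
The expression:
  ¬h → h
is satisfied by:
  {h: True}


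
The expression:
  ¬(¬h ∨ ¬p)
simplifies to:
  h ∧ p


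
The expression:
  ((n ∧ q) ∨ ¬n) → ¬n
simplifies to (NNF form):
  ¬n ∨ ¬q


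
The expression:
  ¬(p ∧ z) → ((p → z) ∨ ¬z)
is always true.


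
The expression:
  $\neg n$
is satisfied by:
  {n: False}


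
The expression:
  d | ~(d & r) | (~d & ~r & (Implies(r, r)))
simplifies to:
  True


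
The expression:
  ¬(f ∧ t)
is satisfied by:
  {t: False, f: False}
  {f: True, t: False}
  {t: True, f: False}


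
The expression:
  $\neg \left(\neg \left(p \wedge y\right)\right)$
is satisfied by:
  {p: True, y: True}


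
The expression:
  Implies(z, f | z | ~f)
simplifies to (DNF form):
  True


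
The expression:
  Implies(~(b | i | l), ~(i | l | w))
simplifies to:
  b | i | l | ~w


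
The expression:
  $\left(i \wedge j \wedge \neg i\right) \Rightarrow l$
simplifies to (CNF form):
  $\text{True}$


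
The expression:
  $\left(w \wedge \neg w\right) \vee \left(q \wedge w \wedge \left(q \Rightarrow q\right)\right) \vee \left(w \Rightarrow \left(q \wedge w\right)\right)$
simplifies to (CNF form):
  $q \vee \neg w$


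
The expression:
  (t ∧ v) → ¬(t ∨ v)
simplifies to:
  ¬t ∨ ¬v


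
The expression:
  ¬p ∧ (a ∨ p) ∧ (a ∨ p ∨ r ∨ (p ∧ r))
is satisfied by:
  {a: True, p: False}


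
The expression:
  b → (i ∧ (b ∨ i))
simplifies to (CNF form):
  i ∨ ¬b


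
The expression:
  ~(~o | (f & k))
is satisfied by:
  {o: True, k: False, f: False}
  {o: True, f: True, k: False}
  {o: True, k: True, f: False}


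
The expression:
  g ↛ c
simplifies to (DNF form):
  g ∧ ¬c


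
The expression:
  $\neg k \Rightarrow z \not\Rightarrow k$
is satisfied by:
  {k: True, z: True}
  {k: True, z: False}
  {z: True, k: False}


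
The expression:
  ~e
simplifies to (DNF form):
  ~e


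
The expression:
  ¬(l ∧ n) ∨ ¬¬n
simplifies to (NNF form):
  True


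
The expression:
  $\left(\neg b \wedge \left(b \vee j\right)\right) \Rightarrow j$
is always true.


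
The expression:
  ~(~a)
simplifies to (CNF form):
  a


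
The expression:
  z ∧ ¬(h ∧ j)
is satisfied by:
  {z: True, h: False, j: False}
  {z: True, j: True, h: False}
  {z: True, h: True, j: False}


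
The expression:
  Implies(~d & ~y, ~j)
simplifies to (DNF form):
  d | y | ~j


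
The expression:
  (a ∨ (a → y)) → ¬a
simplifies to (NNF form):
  ¬a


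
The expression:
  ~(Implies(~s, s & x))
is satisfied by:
  {s: False}


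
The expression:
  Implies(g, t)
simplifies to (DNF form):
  t | ~g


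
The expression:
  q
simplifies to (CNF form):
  q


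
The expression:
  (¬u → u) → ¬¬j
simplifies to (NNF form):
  j ∨ ¬u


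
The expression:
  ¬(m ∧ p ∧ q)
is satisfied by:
  {p: False, m: False, q: False}
  {q: True, p: False, m: False}
  {m: True, p: False, q: False}
  {q: True, m: True, p: False}
  {p: True, q: False, m: False}
  {q: True, p: True, m: False}
  {m: True, p: True, q: False}


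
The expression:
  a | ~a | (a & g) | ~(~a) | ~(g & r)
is always true.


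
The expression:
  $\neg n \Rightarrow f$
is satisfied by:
  {n: True, f: True}
  {n: True, f: False}
  {f: True, n: False}


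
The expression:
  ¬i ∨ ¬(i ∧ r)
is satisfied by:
  {i: False, r: False}
  {r: True, i: False}
  {i: True, r: False}


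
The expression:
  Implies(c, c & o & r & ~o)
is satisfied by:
  {c: False}


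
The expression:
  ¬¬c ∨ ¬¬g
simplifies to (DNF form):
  c ∨ g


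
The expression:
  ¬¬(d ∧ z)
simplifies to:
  d ∧ z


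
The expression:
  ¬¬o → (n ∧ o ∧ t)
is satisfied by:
  {t: True, n: True, o: False}
  {t: True, n: False, o: False}
  {n: True, t: False, o: False}
  {t: False, n: False, o: False}
  {t: True, o: True, n: True}


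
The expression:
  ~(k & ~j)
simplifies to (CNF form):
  j | ~k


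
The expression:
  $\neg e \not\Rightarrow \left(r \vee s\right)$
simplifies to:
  $\neg e \wedge \neg r \wedge \neg s$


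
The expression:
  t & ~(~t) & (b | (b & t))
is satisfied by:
  {t: True, b: True}


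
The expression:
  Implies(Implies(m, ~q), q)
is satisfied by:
  {q: True}


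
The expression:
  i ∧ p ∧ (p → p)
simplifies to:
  i ∧ p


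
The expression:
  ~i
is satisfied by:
  {i: False}


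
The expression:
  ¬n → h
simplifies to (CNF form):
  h ∨ n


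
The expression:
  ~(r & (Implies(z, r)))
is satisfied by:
  {r: False}


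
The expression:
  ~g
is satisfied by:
  {g: False}


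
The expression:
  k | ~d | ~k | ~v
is always true.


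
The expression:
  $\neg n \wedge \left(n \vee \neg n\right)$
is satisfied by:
  {n: False}


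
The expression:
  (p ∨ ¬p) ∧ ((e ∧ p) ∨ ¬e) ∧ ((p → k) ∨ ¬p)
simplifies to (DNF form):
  (k ∧ p) ∨ (¬e ∧ ¬p)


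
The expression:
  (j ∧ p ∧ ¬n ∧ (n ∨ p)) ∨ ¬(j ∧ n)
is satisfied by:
  {n: False, j: False}
  {j: True, n: False}
  {n: True, j: False}


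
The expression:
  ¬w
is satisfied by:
  {w: False}


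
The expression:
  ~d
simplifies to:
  ~d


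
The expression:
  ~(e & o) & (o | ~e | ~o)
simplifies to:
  ~e | ~o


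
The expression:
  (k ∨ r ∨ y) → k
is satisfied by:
  {k: True, y: False, r: False}
  {r: True, k: True, y: False}
  {k: True, y: True, r: False}
  {r: True, k: True, y: True}
  {r: False, y: False, k: False}


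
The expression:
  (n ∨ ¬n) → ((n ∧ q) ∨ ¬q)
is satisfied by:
  {n: True, q: False}
  {q: False, n: False}
  {q: True, n: True}


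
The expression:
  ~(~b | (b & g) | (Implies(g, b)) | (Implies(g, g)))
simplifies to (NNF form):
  False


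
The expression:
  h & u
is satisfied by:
  {h: True, u: True}


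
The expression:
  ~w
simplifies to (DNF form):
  ~w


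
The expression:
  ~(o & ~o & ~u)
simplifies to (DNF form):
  True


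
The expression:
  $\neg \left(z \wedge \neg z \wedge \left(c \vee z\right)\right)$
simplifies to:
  $\text{True}$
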